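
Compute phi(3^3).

φ(27) = 27 · (1 − 1/3)
       = 27 · 2/3 = 18.

18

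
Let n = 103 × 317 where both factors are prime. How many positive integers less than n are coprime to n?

For distinct primes, φ(pq) = (p−1)(q−1) = 102 × 316 = 32232.

32232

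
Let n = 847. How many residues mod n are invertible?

660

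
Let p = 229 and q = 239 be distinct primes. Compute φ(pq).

54264

φ(229) = 229 − 1 = 228.
φ(239) = 239 − 1 = 238.
Multiply: 228 · 238 = 54264.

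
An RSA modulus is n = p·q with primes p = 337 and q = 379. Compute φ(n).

For distinct primes, φ(pq) = (p−1)(q−1) = 336 × 378 = 127008.

127008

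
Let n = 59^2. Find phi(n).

3422

φ(3481) = 3481 · (1 − 1/59)
       = 3481 · 58/59 = 3422.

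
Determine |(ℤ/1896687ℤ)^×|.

1100736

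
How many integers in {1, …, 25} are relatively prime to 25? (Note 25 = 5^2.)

φ(5^2) = 5^1·(5−1) = 5·4 = 20.

20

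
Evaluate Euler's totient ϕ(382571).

302400

Factor 382571: 382571 = 7 * 31 * 41 * 43.
φ(7) = 7 − 1 = 6.
φ(31) = 31 − 1 = 30.
φ(41) = 41 − 1 = 40.
φ(43) = 43 − 1 = 42.
Multiply: 6 · 30 · 40 · 42 = 302400.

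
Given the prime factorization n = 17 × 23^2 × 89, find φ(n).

φ(800377) = 800377 · (1 − 1/17) · (1 − 1/23) · (1 − 1/89)
       = 800377 · 30976/34799 = 712448.

712448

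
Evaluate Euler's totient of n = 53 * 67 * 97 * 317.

φ(109189699) = 109189699 · (1 − 1/53) · (1 − 1/67) · (1 − 1/97) · (1 − 1/317)
       = 109189699 · 104113152/109189699 = 104113152.

104113152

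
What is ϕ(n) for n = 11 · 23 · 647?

142120

φ(163691) = 163691 · (1 − 1/11) · (1 − 1/23) · (1 − 1/647)
       = 163691 · 142120/163691 = 142120.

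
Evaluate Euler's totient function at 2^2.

2

φ(2^2) = 2^1·(2−1) = 2·1 = 2.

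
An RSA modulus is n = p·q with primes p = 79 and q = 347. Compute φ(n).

26988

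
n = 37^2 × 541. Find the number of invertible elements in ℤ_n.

719280

φ(740629) = 740629 · (1 − 1/37) · (1 − 1/541)
       = 740629 · 19440/20017 = 719280.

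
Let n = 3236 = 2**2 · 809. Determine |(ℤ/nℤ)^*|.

1616

φ(3236) = 3236 · (1 − 1/2) · (1 − 1/809)
       = 3236 · 808/1618 = 1616.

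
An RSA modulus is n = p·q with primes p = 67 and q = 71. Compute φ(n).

For distinct primes, φ(pq) = (p−1)(q−1) = 66 × 70 = 4620.

4620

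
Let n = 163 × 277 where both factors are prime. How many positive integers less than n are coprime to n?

44712

φ(pq) = (p−1)(q−1) = 162 · 276 = 44712.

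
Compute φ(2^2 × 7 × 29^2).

φ(2^2) = 2^1·(2−1) = 2·1 = 2.
φ(7) = 7 − 1 = 6.
φ(29^2) = 29^1·(29−1) = 29·28 = 812.
Since φ is multiplicative, φ(23548) = 2 · 6 · 812 = 9744.

9744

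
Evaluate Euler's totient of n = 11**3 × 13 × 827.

11993520

φ(14309581) = 14309581 · (1 − 1/11) · (1 − 1/13) · (1 − 1/827)
       = 14309581 · 99120/118261 = 11993520.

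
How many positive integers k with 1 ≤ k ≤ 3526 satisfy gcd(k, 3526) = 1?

Factor 3526: 3526 = 2 * 41 * 43.
φ(3526) = 3526 · (1 − 1/2) · (1 − 1/41) · (1 − 1/43)
       = 3526 · 1680/3526 = 1680.

1680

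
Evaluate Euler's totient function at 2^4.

φ(16) = 16 · (1 − 1/2)
       = 16 · 1/2 = 8.

8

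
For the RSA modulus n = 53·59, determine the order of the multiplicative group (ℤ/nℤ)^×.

φ(53) = 53 − 1 = 52.
φ(59) = 59 − 1 = 58.
Multiply: 52 · 58 = 3016.

3016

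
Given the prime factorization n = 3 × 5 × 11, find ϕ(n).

φ(3) = 3 − 1 = 2.
φ(5) = 5 − 1 = 4.
φ(11) = 11 − 1 = 10.
φ(165) = 2 × 4 × 10 = 80.

80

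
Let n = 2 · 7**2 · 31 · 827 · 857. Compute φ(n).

890890560

φ(2153149082) = 2153149082 · (1 − 1/2) · (1 − 1/7) · (1 − 1/31) · (1 − 1/827) · (1 − 1/857)
       = 2153149082 · 127270080/307592726 = 890890560.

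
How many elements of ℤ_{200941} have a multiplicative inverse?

First factor: 200941 = 13**2 · 29 · 41.
φ(200941) = 200941 · (1 − 1/13) · (1 − 1/29) · (1 − 1/41)
       = 200941 · 13440/15457 = 174720.

174720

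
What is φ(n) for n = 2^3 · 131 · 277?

φ(290296) = 290296 · (1 − 1/2) · (1 − 1/131) · (1 − 1/277)
       = 290296 · 35880/72574 = 143520.

143520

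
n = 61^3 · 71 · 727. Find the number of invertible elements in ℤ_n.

φ(11716078277) = 11716078277 · (1 − 1/61) · (1 − 1/71) · (1 − 1/727)
       = 11716078277 · 3049200/3148637 = 11346073200.

11346073200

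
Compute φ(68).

Factor 68: 68 = 2**2 * 17.
φ(68) = 68 · (1 − 1/2) · (1 − 1/17)
       = 68 · 16/34 = 32.

32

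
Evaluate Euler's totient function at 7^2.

φ(49) = 49 · (1 − 1/7)
       = 49 · 6/7 = 42.

42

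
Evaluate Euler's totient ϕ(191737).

148176

Prime factorization: 191737 = 7^3 · 13 · 43.
φ(7^3) = 7^3 − 7^2 = 343 − 49 = 294.
φ(13) = 13 − 1 = 12.
φ(43) = 43 − 1 = 42.
Since φ is multiplicative, φ(191737) = 294 · 12 · 42 = 148176.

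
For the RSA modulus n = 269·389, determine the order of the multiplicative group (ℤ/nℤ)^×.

For distinct primes, φ(pq) = (p−1)(q−1) = 268 × 388 = 103984.

103984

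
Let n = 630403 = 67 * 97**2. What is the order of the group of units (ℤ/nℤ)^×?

φ(630403) = 630403 · (1 − 1/67) · (1 − 1/97)
       = 630403 · 6336/6499 = 614592.

614592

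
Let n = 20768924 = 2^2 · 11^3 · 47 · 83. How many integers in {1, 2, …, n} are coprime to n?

φ(20768924) = 20768924 · (1 − 1/2) · (1 − 1/11) · (1 − 1/47) · (1 − 1/83)
       = 20768924 · 37720/85822 = 9128240.

9128240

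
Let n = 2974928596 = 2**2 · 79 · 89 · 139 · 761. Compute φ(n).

1439792640

φ(2^2) = 2^1·(2−1) = 2·1 = 2.
φ(79) = 79 − 1 = 78.
φ(89) = 89 − 1 = 88.
φ(139) = 139 − 1 = 138.
φ(761) = 761 − 1 = 760.
Since φ is multiplicative, φ(2974928596) = 2 · 78 · 88 · 138 · 760 = 1439792640.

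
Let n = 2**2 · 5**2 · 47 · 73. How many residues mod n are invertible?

132480

φ(2^2) = 2^1·(2−1) = 2·1 = 2.
φ(5^2) = 5^1·(5−1) = 5·4 = 20.
φ(47) = 47 − 1 = 46.
φ(73) = 73 − 1 = 72.
Since φ is multiplicative, φ(343100) = 2 · 20 · 46 · 72 = 132480.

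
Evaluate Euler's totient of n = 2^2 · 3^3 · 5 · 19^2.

φ(2^2) = 2^1·(2−1) = 2·1 = 2.
φ(3^3) = 3^3 − 3^2 = 27 − 9 = 18.
φ(5) = 5 − 1 = 4.
φ(19^2) = 19^1·(19−1) = 19·18 = 342.
φ(194940) = 2 × 18 × 4 × 342 = 49248.

49248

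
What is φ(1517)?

1517 = 37 × 41.
φ(1517) = 1517 · (1 − 1/37) · (1 − 1/41)
       = 1517 · 1440/1517 = 1440.

1440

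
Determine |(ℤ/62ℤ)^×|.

Prime factorization: 62 = 2 · 31.
φ(62) = 62 · (1 − 1/2) · (1 − 1/31)
       = 62 · 30/62 = 30.

30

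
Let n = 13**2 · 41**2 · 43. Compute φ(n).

φ(12215827) = 12215827 · (1 − 1/13) · (1 − 1/41) · (1 − 1/43)
       = 12215827 · 20160/22919 = 10745280.

10745280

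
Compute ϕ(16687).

Prime factorization: 16687 = 11 * 37 * 41.
φ(11) = 11 − 1 = 10.
φ(37) = 37 − 1 = 36.
φ(41) = 41 − 1 = 40.
φ(16687) = 10 × 36 × 40 = 14400.

14400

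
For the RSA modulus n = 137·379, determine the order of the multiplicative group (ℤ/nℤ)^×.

51408

φ(pq) = (p−1)(q−1) = 136 · 378 = 51408.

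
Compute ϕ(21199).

First factor: 21199 = 17 · 29 · 43.
φ(21199) = 21199 · (1 − 1/17) · (1 − 1/29) · (1 − 1/43)
       = 21199 · 18816/21199 = 18816.

18816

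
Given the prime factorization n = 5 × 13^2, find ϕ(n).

φ(5) = 5 − 1 = 4.
φ(13^2) = 13^1·(13−1) = 13·12 = 156.
φ(845) = 4 × 156 = 624.

624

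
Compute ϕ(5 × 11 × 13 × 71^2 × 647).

1541097600

φ(2331991805) = 2331991805 · (1 − 1/5) · (1 − 1/11) · (1 − 1/13) · (1 − 1/71) · (1 − 1/647)
       = 2331991805 · 21705600/32844955 = 1541097600.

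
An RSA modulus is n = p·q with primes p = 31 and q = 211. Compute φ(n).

φ(31) = 31 − 1 = 30.
φ(211) = 211 − 1 = 210.
Multiply: 30 · 210 = 6300.

6300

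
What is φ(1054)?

480

First factor: 1054 = 2 * 17 * 31.
φ(2) = 2 − 1 = 1.
φ(17) = 17 − 1 = 16.
φ(31) = 31 − 1 = 30.
φ(1054) = 1 × 16 × 30 = 480.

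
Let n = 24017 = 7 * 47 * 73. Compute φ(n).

φ(24017) = 24017 · (1 − 1/7) · (1 − 1/47) · (1 − 1/73)
       = 24017 · 19872/24017 = 19872.

19872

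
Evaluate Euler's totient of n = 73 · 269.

19296

φ(73) = 73 − 1 = 72.
φ(269) = 269 − 1 = 268.
φ(19637) = 72 × 268 = 19296.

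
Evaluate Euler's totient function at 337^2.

113232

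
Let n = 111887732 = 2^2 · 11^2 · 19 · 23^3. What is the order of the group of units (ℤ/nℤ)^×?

46086480

φ(111887732) = 111887732 · (1 − 1/2) · (1 − 1/11) · (1 − 1/19) · (1 − 1/23)
       = 111887732 · 3960/9614 = 46086480.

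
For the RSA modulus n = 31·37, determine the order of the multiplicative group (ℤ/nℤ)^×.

φ(pq) = (p−1)(q−1) = 30 · 36 = 1080.

1080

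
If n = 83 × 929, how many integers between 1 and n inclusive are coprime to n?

76096

φ(83) = 83 − 1 = 82.
φ(929) = 929 − 1 = 928.
φ(77107) = 82 × 928 = 76096.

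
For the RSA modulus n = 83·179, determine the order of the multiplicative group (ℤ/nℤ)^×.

14596

φ(14857) = 14857 · (1 − 1/83) · (1 − 1/179)
       = 14857 · 14596/14857 = 14596.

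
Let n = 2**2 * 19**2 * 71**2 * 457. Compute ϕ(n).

1550162880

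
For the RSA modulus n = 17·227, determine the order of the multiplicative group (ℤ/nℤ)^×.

3616

φ(pq) = (p−1)(q−1) = 16 · 226 = 3616.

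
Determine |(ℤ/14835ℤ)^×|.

Prime factorization: 14835 = 3 · 5 · 23 · 43.
φ(14835) = 14835 · (1 − 1/3) · (1 − 1/5) · (1 − 1/23) · (1 − 1/43)
       = 14835 · 7392/14835 = 7392.

7392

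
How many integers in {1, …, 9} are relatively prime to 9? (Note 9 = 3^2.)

6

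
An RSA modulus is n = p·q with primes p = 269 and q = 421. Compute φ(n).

112560

φ(269) = 269 − 1 = 268.
φ(421) = 421 − 1 = 420.
φ(113249) = 268 × 420 = 112560.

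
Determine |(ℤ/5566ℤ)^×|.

Factor 5566: 5566 = 2 · 11^2 · 23.
φ(5566) = 5566 · (1 − 1/2) · (1 − 1/11) · (1 − 1/23)
       = 5566 · 220/506 = 2420.

2420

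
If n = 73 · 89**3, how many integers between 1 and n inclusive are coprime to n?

φ(73) = 73 − 1 = 72.
φ(89^3) = 89^3 − 89^2 = 704969 − 7921 = 697048.
Multiply: 72 · 697048 = 50187456.

50187456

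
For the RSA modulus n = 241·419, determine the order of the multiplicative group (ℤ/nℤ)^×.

100320

φ(pq) = (p−1)(q−1) = 240 · 418 = 100320.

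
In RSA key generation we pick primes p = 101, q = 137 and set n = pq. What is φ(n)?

φ(13837) = 13837 · (1 − 1/101) · (1 − 1/137)
       = 13837 · 13600/13837 = 13600.

13600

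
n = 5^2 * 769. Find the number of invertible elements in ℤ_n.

15360

φ(19225) = 19225 · (1 − 1/5) · (1 − 1/769)
       = 19225 · 3072/3845 = 15360.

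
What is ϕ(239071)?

188160

239071 = 7**3 * 17 * 41.
φ(239071) = 239071 · (1 − 1/7) · (1 − 1/17) · (1 − 1/41)
       = 239071 · 3840/4879 = 188160.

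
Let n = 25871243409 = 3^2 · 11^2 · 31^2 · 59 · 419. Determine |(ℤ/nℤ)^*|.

14880967200

φ(25871243409) = 25871243409 · (1 − 1/3) · (1 − 1/11) · (1 − 1/31) · (1 − 1/59) · (1 − 1/419)
       = 25871243409 · 14546400/25289583 = 14880967200.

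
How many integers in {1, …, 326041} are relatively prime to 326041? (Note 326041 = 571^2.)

325470

φ(326041) = 326041 · (1 − 1/571)
       = 326041 · 570/571 = 325470.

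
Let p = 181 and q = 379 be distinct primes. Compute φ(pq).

68040

For distinct primes, φ(pq) = (p−1)(q−1) = 180 × 378 = 68040.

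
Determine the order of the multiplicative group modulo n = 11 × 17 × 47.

φ(11) = 11 − 1 = 10.
φ(17) = 17 − 1 = 16.
φ(47) = 47 − 1 = 46.
Multiply: 10 · 16 · 46 = 7360.

7360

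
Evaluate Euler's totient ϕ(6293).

Factor 6293: 6293 = 7 * 29 * 31.
φ(6293) = 6293 · (1 − 1/7) · (1 − 1/29) · (1 − 1/31)
       = 6293 · 5040/6293 = 5040.

5040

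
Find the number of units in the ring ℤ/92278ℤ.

42336

92278 = 2 × 29 × 37 × 43.
φ(2) = 2 − 1 = 1.
φ(29) = 29 − 1 = 28.
φ(37) = 37 − 1 = 36.
φ(43) = 43 − 1 = 42.
φ(92278) = 1 × 28 × 36 × 42 = 42336.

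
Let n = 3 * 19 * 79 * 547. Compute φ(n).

φ(3) = 3 − 1 = 2.
φ(19) = 19 − 1 = 18.
φ(79) = 79 − 1 = 78.
φ(547) = 547 − 1 = 546.
φ(2463141) = 2 × 18 × 78 × 546 = 1533168.

1533168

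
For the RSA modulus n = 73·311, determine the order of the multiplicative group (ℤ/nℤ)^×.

φ(pq) = (p−1)(q−1) = 72 · 310 = 22320.

22320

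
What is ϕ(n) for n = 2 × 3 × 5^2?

φ(2) = 2 − 1 = 1.
φ(3) = 3 − 1 = 2.
φ(5^2) = 5^1·(5−1) = 5·4 = 20.
φ(150) = 1 × 2 × 20 = 40.

40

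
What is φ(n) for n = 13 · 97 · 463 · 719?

φ(419783117) = 419783117 · (1 − 1/13) · (1 − 1/97) · (1 − 1/463) · (1 − 1/719)
       = 419783117 · 382136832/419783117 = 382136832.

382136832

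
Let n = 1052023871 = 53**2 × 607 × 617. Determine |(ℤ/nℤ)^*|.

φ(1052023871) = 1052023871 · (1 − 1/53) · (1 − 1/607) · (1 − 1/617)
       = 1052023871 · 19411392/19849507 = 1028803776.

1028803776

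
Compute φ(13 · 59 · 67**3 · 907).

186823273824

φ(209231495447) = 209231495447 · (1 − 1/13) · (1 − 1/59) · (1 − 1/67) · (1 − 1/907)
       = 209231495447 · 41618016/46609823 = 186823273824.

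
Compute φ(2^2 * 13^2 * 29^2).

253344

φ(2^2) = 2^2 − 2^1 = 4 − 2 = 2.
φ(13^2) = 13^2 − 13^1 = 169 − 13 = 156.
φ(29^2) = 29^2 − 29^1 = 841 − 29 = 812.
Multiply: 2 · 156 · 812 = 253344.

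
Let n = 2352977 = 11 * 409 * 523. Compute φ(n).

2129760

φ(11) = 11 − 1 = 10.
φ(409) = 409 − 1 = 408.
φ(523) = 523 − 1 = 522.
Multiply: 10 · 408 · 522 = 2129760.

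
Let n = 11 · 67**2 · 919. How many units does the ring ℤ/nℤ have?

40593960

φ(45379301) = 45379301 · (1 − 1/11) · (1 − 1/67) · (1 − 1/919)
       = 45379301 · 605880/677303 = 40593960.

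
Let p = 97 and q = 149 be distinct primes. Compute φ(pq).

14208

φ(14453) = 14453 · (1 − 1/97) · (1 − 1/149)
       = 14453 · 14208/14453 = 14208.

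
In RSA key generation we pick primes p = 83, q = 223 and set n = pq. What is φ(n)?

18204

φ(83) = 83 − 1 = 82.
φ(223) = 223 − 1 = 222.
φ(18509) = 82 × 222 = 18204.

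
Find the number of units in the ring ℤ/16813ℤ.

First factor: 16813 = 17 · 23 · 43.
φ(17) = 17 − 1 = 16.
φ(23) = 23 − 1 = 22.
φ(43) = 43 − 1 = 42.
Multiply: 16 · 22 · 42 = 14784.

14784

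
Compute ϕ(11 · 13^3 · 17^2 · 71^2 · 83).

2248055846400

φ(2922236591989) = 2922236591989 · (1 − 1/11) · (1 − 1/13) · (1 − 1/17) · (1 − 1/71) · (1 − 1/83)
       = 2922236591989 · 11020800/14325883 = 2248055846400.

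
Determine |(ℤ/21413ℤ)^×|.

16632

Factor 21413: 21413 = 7^2 × 19 × 23.
φ(21413) = 21413 · (1 − 1/7) · (1 − 1/19) · (1 − 1/23)
       = 21413 · 2376/3059 = 16632.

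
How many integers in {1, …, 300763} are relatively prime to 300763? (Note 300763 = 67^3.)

φ(67^3) = 67^2·(67−1) = 4489·66 = 296274.

296274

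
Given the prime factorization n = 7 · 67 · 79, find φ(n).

30888

φ(7) = 7 − 1 = 6.
φ(67) = 67 − 1 = 66.
φ(79) = 79 − 1 = 78.
φ(37051) = 6 × 66 × 78 = 30888.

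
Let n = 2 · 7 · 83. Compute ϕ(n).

492

φ(2) = 2 − 1 = 1.
φ(7) = 7 − 1 = 6.
φ(83) = 83 − 1 = 82.
Since φ is multiplicative, φ(1162) = 1 · 6 · 82 = 492.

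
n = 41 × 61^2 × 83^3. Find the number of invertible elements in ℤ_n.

82701067200

φ(41) = 41 − 1 = 40.
φ(61^2) = 61^2 − 61^1 = 3721 − 61 = 3660.
φ(83^3) = 83^3 − 83^2 = 571787 − 6889 = 564898.
Multiply: 40 · 3660 · 564898 = 82701067200.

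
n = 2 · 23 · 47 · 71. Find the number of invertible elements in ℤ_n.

70840

φ(2) = 2 − 1 = 1.
φ(23) = 23 − 1 = 22.
φ(47) = 47 − 1 = 46.
φ(71) = 71 − 1 = 70.
φ(153502) = 1 × 22 × 46 × 70 = 70840.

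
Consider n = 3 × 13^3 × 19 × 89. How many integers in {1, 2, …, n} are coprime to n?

φ(3) = 3 − 1 = 2.
φ(13^3) = 13^2·(13−1) = 169·12 = 2028.
φ(19) = 19 − 1 = 18.
φ(89) = 89 − 1 = 88.
φ(11145381) = 2 × 2028 × 18 × 88 = 6424704.

6424704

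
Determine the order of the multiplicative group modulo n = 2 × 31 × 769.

23040

φ(2) = 2 − 1 = 1.
φ(31) = 31 − 1 = 30.
φ(769) = 769 − 1 = 768.
Since φ is multiplicative, φ(47678) = 1 · 30 · 768 = 23040.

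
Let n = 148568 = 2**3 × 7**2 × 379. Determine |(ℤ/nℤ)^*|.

63504

φ(148568) = 148568 · (1 − 1/2) · (1 − 1/7) · (1 − 1/379)
       = 148568 · 2268/5306 = 63504.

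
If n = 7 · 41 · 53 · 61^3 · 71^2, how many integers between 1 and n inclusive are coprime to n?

13847835456000

φ(17404596882631) = 17404596882631 · (1 − 1/7) · (1 − 1/41) · (1 − 1/53) · (1 − 1/61) · (1 − 1/71)
       = 17404596882631 · 52416000/65878841 = 13847835456000.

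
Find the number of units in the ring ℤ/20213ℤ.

Factor 20213: 20213 = 17 · 29 · 41.
φ(17) = 17 − 1 = 16.
φ(29) = 29 − 1 = 28.
φ(41) = 41 − 1 = 40.
Since φ is multiplicative, φ(20213) = 16 · 28 · 40 = 17920.

17920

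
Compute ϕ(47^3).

101614

φ(47^3) = 47^3 − 47^2 = 103823 − 2209 = 101614.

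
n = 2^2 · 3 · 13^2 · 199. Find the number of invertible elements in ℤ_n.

123552

φ(2^2) = 2^1·(2−1) = 2·1 = 2.
φ(3) = 3 − 1 = 2.
φ(13^2) = 13^2 − 13^1 = 169 − 13 = 156.
φ(199) = 199 − 1 = 198.
Multiply: 2 · 2 · 156 · 198 = 123552.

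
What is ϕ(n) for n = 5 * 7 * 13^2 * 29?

φ(171535) = 171535 · (1 − 1/5) · (1 − 1/7) · (1 − 1/13) · (1 − 1/29)
       = 171535 · 8064/13195 = 104832.

104832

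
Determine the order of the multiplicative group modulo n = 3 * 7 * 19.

φ(399) = 399 · (1 − 1/3) · (1 − 1/7) · (1 − 1/19)
       = 399 · 216/399 = 216.

216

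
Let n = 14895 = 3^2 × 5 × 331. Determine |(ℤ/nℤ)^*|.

φ(3^2) = 3^1·(3−1) = 3·2 = 6.
φ(5) = 5 − 1 = 4.
φ(331) = 331 − 1 = 330.
Multiply: 6 · 4 · 330 = 7920.

7920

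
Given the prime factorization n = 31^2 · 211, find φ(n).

φ(31^2) = 31^1·(31−1) = 31·30 = 930.
φ(211) = 211 − 1 = 210.
Multiply: 930 · 210 = 195300.

195300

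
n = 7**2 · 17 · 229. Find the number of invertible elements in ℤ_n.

153216

φ(190757) = 190757 · (1 − 1/7) · (1 − 1/17) · (1 − 1/229)
       = 190757 · 21888/27251 = 153216.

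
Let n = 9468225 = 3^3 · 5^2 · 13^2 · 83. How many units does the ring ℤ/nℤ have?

4605120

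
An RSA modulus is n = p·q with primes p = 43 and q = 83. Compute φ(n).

3444

φ(n) = (p − 1)(q − 1) = (43−1)(83−1) = 42·82 = 3444.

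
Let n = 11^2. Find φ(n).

φ(11^2) = 11^2 − 11^1 = 121 − 11 = 110.

110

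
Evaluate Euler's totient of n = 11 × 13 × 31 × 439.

1576800

φ(1946087) = 1946087 · (1 − 1/11) · (1 − 1/13) · (1 − 1/31) · (1 − 1/439)
       = 1946087 · 1576800/1946087 = 1576800.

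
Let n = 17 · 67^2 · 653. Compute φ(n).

φ(49832389) = 49832389 · (1 − 1/17) · (1 − 1/67) · (1 − 1/653)
       = 49832389 · 688512/743767 = 46130304.

46130304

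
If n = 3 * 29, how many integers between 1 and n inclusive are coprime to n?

56

φ(3) = 3 − 1 = 2.
φ(29) = 29 − 1 = 28.
Since φ is multiplicative, φ(87) = 2 · 28 = 56.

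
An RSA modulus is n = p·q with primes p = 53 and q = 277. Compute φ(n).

φ(pq) = (p−1)(q−1) = 52 · 276 = 14352.

14352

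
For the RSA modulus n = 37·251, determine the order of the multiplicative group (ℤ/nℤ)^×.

9000

φ(37) = 37 − 1 = 36.
φ(251) = 251 − 1 = 250.
Since φ is multiplicative, φ(9287) = 36 · 250 = 9000.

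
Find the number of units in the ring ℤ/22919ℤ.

First factor: 22919 = 13 · 41 · 43.
φ(13) = 13 − 1 = 12.
φ(41) = 41 − 1 = 40.
φ(43) = 43 − 1 = 42.
φ(22919) = 12 × 40 × 42 = 20160.

20160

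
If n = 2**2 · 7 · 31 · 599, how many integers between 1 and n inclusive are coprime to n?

215280

φ(2^2) = 2^1·(2−1) = 2·1 = 2.
φ(7) = 7 − 1 = 6.
φ(31) = 31 − 1 = 30.
φ(599) = 599 − 1 = 598.
φ(519932) = 2 × 6 × 30 × 598 = 215280.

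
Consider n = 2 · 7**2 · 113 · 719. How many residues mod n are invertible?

3377472

φ(2) = 2 − 1 = 1.
φ(7^2) = 7^2 − 7^1 = 49 − 7 = 42.
φ(113) = 113 − 1 = 112.
φ(719) = 719 − 1 = 718.
Multiply: 1 · 42 · 112 · 718 = 3377472.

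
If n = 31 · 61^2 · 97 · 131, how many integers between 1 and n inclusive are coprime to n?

φ(1465765157) = 1465765157 · (1 − 1/31) · (1 − 1/61) · (1 − 1/97) · (1 − 1/131)
       = 1465765157 · 22464000/24028937 = 1370304000.

1370304000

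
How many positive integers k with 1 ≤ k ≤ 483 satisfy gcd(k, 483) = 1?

264

Factor 483: 483 = 3 × 7 × 23.
φ(3) = 3 − 1 = 2.
φ(7) = 7 − 1 = 6.
φ(23) = 23 − 1 = 22.
Multiply: 2 · 6 · 22 = 264.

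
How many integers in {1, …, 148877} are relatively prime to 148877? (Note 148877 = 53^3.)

φ(53^3) = 53^3 − 53^2 = 148877 − 2809 = 146068.

146068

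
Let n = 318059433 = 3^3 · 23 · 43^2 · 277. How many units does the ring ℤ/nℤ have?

197388576

φ(318059433) = 318059433 · (1 − 1/3) · (1 − 1/23) · (1 − 1/43) · (1 − 1/277)
       = 318059433 · 510048/821859 = 197388576.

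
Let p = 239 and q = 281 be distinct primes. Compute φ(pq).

φ(67159) = 67159 · (1 − 1/239) · (1 − 1/281)
       = 67159 · 66640/67159 = 66640.

66640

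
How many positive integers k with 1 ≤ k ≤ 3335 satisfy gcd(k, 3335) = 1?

First factor: 3335 = 5 * 23 * 29.
φ(3335) = 3335 · (1 − 1/5) · (1 − 1/23) · (1 − 1/29)
       = 3335 · 2464/3335 = 2464.

2464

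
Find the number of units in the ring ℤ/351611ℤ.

351611 = 13 · 17 · 37 · 43.
φ(13) = 13 − 1 = 12.
φ(17) = 17 − 1 = 16.
φ(37) = 37 − 1 = 36.
φ(43) = 43 − 1 = 42.
Multiply: 12 · 16 · 36 · 42 = 290304.

290304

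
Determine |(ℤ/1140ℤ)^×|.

288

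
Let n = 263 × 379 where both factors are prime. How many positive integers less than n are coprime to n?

φ(99677) = 99677 · (1 − 1/263) · (1 − 1/379)
       = 99677 · 99036/99677 = 99036.

99036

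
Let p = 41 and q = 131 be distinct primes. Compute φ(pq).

5200

φ(5371) = 5371 · (1 − 1/41) · (1 − 1/131)
       = 5371 · 5200/5371 = 5200.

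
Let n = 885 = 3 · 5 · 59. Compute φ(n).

464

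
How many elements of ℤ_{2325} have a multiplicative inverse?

Prime factorization: 2325 = 3 * 5^2 * 31.
φ(3) = 3 − 1 = 2.
φ(5^2) = 5^2 − 5^1 = 25 − 5 = 20.
φ(31) = 31 − 1 = 30.
Multiply: 2 · 20 · 30 = 1200.

1200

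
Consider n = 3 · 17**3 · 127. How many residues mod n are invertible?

φ(3) = 3 − 1 = 2.
φ(17^3) = 17^2·(17−1) = 289·16 = 4624.
φ(127) = 127 − 1 = 126.
φ(1871853) = 2 × 4624 × 126 = 1165248.

1165248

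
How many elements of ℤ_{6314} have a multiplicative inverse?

Prime factorization: 6314 = 2 * 7 * 11 * 41.
φ(6314) = 6314 · (1 − 1/2) · (1 − 1/7) · (1 − 1/11) · (1 − 1/41)
       = 6314 · 2400/6314 = 2400.

2400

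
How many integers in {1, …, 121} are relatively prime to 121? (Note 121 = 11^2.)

110

φ(121) = 121 · (1 − 1/11)
       = 121 · 10/11 = 110.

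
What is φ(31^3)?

28830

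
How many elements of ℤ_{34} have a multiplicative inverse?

16

34 = 2 * 17.
φ(34) = 34 · (1 − 1/2) · (1 − 1/17)
       = 34 · 16/34 = 16.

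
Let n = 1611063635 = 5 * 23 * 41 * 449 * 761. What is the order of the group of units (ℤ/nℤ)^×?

φ(5) = 5 − 1 = 4.
φ(23) = 23 − 1 = 22.
φ(41) = 41 − 1 = 40.
φ(449) = 449 − 1 = 448.
φ(761) = 761 − 1 = 760.
φ(1611063635) = 4 × 22 × 40 × 448 × 760 = 1198489600.

1198489600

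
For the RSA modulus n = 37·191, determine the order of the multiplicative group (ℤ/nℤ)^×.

6840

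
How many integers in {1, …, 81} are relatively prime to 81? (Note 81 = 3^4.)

φ(81) = 81 · (1 − 1/3)
       = 81 · 2/3 = 54.

54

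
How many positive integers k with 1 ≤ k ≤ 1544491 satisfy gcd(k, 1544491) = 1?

Prime factorization: 1544491 = 13^3 × 19 × 37.
φ(1544491) = 1544491 · (1 − 1/13) · (1 − 1/19) · (1 − 1/37)
       = 1544491 · 7776/9139 = 1314144.

1314144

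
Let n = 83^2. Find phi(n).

6806

φ(83^2) = 83^1·(83−1) = 83·82 = 6806.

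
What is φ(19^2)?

342

φ(361) = 361 · (1 − 1/19)
       = 361 · 18/19 = 342.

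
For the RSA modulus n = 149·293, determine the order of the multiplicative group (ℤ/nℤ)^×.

43216

φ(149) = 149 − 1 = 148.
φ(293) = 293 − 1 = 292.
Multiply: 148 · 292 = 43216.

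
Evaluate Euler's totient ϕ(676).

Prime factorization: 676 = 2^2 × 13^2.
φ(676) = 676 · (1 − 1/2) · (1 − 1/13)
       = 676 · 12/26 = 312.

312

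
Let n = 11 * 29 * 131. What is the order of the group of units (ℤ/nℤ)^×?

36400

φ(11) = 11 − 1 = 10.
φ(29) = 29 − 1 = 28.
φ(131) = 131 − 1 = 130.
φ(41789) = 10 × 28 × 130 = 36400.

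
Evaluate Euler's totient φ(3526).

Prime factorization: 3526 = 2 · 41 · 43.
φ(2) = 2 − 1 = 1.
φ(41) = 41 − 1 = 40.
φ(43) = 43 − 1 = 42.
Since φ is multiplicative, φ(3526) = 1 · 40 · 42 = 1680.

1680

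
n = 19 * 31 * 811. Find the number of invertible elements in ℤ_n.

437400

φ(477679) = 477679 · (1 − 1/19) · (1 − 1/31) · (1 − 1/811)
       = 477679 · 437400/477679 = 437400.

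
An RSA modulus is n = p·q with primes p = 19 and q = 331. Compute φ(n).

φ(pq) = (p−1)(q−1) = 18 · 330 = 5940.

5940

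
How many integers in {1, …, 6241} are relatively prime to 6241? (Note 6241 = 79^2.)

φ(79^2) = 79^1·(79−1) = 79·78 = 6162.

6162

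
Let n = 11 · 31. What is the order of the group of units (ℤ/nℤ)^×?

300

φ(341) = 341 · (1 − 1/11) · (1 − 1/31)
       = 341 · 300/341 = 300.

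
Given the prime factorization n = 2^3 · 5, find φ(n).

φ(40) = 40 · (1 − 1/2) · (1 − 1/5)
       = 40 · 4/10 = 16.

16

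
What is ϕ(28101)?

28101 = 3 · 17 · 19 · 29.
φ(28101) = 28101 · (1 − 1/3) · (1 − 1/17) · (1 − 1/19) · (1 − 1/29)
       = 28101 · 16128/28101 = 16128.

16128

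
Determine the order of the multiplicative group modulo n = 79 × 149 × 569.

φ(6697699) = 6697699 · (1 − 1/79) · (1 − 1/149) · (1 − 1/569)
       = 6697699 · 6556992/6697699 = 6556992.

6556992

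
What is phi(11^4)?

13310

φ(11^4) = 11^3·(11−1) = 1331·10 = 13310.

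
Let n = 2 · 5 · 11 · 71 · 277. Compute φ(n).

772800

φ(2163370) = 2163370 · (1 − 1/2) · (1 − 1/5) · (1 − 1/11) · (1 − 1/71) · (1 − 1/277)
       = 2163370 · 772800/2163370 = 772800.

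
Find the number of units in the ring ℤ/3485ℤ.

First factor: 3485 = 5 * 17 * 41.
φ(3485) = 3485 · (1 − 1/5) · (1 − 1/17) · (1 − 1/41)
       = 3485 · 2560/3485 = 2560.

2560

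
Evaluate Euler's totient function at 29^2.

φ(841) = 841 · (1 − 1/29)
       = 841 · 28/29 = 812.

812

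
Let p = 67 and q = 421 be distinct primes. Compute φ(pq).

For distinct primes, φ(pq) = (p−1)(q−1) = 66 × 420 = 27720.

27720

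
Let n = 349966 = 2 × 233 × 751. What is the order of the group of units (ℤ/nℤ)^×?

φ(349966) = 349966 · (1 − 1/2) · (1 − 1/233) · (1 − 1/751)
       = 349966 · 174000/349966 = 174000.

174000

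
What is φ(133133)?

Factor 133133: 133133 = 7^2 · 11 · 13 · 19.
φ(7^2) = 7^1·(7−1) = 7·6 = 42.
φ(11) = 11 − 1 = 10.
φ(13) = 13 − 1 = 12.
φ(19) = 19 − 1 = 18.
φ(133133) = 42 × 10 × 12 × 18 = 90720.

90720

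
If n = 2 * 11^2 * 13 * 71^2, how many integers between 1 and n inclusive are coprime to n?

6560400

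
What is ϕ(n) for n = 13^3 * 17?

32448

φ(13^3) = 13^2·(13−1) = 169·12 = 2028.
φ(17) = 17 − 1 = 16.
φ(37349) = 2028 × 16 = 32448.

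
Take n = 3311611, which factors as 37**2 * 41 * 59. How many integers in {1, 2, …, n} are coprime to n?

φ(37^2) = 37^1·(37−1) = 37·36 = 1332.
φ(41) = 41 − 1 = 40.
φ(59) = 59 − 1 = 58.
Multiply: 1332 · 40 · 58 = 3090240.

3090240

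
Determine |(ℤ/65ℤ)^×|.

Prime factorization: 65 = 5 * 13.
φ(5) = 5 − 1 = 4.
φ(13) = 13 − 1 = 12.
φ(65) = 4 × 12 = 48.

48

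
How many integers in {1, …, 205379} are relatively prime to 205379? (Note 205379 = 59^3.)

φ(205379) = 205379 · (1 − 1/59)
       = 205379 · 58/59 = 201898.

201898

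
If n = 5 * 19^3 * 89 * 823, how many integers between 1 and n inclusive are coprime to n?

φ(2512005865) = 2512005865 · (1 − 1/5) · (1 − 1/19) · (1 − 1/89) · (1 − 1/823)
       = 2512005865 · 5208192/6958465 = 1880157312.

1880157312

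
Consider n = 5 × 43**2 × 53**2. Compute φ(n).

φ(25969205) = 25969205 · (1 − 1/5) · (1 − 1/43) · (1 − 1/53)
       = 25969205 · 8736/11395 = 19909344.

19909344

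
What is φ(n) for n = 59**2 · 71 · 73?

φ(18042023) = 18042023 · (1 − 1/59) · (1 − 1/71) · (1 − 1/73)
       = 18042023 · 292320/305797 = 17246880.

17246880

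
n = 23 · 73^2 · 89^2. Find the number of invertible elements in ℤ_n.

φ(970853207) = 970853207 · (1 − 1/23) · (1 − 1/73) · (1 − 1/89)
       = 970853207 · 139392/149431 = 905629824.

905629824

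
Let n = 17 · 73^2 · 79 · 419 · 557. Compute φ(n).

1524477487104

φ(17) = 17 − 1 = 16.
φ(73^2) = 73^1·(73−1) = 73·72 = 5256.
φ(79) = 79 − 1 = 78.
φ(419) = 419 − 1 = 418.
φ(557) = 557 − 1 = 556.
Multiply: 16 · 5256 · 78 · 418 · 556 = 1524477487104.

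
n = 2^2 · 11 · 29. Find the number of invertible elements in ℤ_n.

560

φ(2^2) = 2^2 − 2^1 = 4 − 2 = 2.
φ(11) = 11 − 1 = 10.
φ(29) = 29 − 1 = 28.
Since φ is multiplicative, φ(1276) = 2 · 10 · 28 = 560.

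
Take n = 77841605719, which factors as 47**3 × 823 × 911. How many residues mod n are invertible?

φ(47^3) = 47^2·(47−1) = 2209·46 = 101614.
φ(823) = 823 − 1 = 822.
φ(911) = 911 − 1 = 910.
φ(77841605719) = 101614 × 822 × 910 = 76009304280.

76009304280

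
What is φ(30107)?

30107 = 7 · 11 · 17 · 23.
φ(7) = 7 − 1 = 6.
φ(11) = 11 − 1 = 10.
φ(17) = 17 − 1 = 16.
φ(23) = 23 − 1 = 22.
Multiply: 6 · 10 · 16 · 22 = 21120.

21120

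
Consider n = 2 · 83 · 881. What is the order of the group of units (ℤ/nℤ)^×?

72160

φ(146246) = 146246 · (1 − 1/2) · (1 − 1/83) · (1 − 1/881)
       = 146246 · 72160/146246 = 72160.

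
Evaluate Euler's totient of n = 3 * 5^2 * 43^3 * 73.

φ(3) = 3 − 1 = 2.
φ(5^2) = 5^2 − 5^1 = 25 − 5 = 20.
φ(43^3) = 43^2·(43−1) = 1849·42 = 77658.
φ(73) = 73 − 1 = 72.
φ(435300825) = 2 × 20 × 77658 × 72 = 223655040.

223655040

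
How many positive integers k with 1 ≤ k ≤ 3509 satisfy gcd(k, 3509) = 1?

First factor: 3509 = 11^2 · 29.
φ(3509) = 3509 · (1 − 1/11) · (1 − 1/29)
       = 3509 · 280/319 = 3080.

3080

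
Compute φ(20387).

First factor: 20387 = 19 × 29 × 37.
φ(19) = 19 − 1 = 18.
φ(29) = 29 − 1 = 28.
φ(37) = 37 − 1 = 36.
Since φ is multiplicative, φ(20387) = 18 · 28 · 36 = 18144.

18144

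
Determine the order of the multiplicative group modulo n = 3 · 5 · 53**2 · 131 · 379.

φ(3) = 3 − 1 = 2.
φ(5) = 5 − 1 = 4.
φ(53^2) = 53^2 − 53^1 = 2809 − 53 = 2756.
φ(131) = 131 − 1 = 130.
φ(379) = 379 − 1 = 378.
Multiply: 2 · 4 · 2756 · 130 · 378 = 1083438720.

1083438720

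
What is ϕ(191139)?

113568

Prime factorization: 191139 = 3 * 13**3 * 29.
φ(3) = 3 − 1 = 2.
φ(13^3) = 13^2·(13−1) = 169·12 = 2028.
φ(29) = 29 − 1 = 28.
φ(191139) = 2 × 2028 × 28 = 113568.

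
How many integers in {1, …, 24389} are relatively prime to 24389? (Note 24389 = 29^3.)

φ(29^3) = 29^2·(29−1) = 841·28 = 23548.

23548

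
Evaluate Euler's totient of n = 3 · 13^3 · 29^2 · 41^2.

φ(3) = 3 − 1 = 2.
φ(13^3) = 13^2·(13−1) = 169·12 = 2028.
φ(29^2) = 29^1·(29−1) = 29·28 = 812.
φ(41^2) = 41^2 − 41^1 = 1681 − 41 = 1640.
φ(9317835111) = 2 × 2028 × 812 × 1640 = 5401294080.

5401294080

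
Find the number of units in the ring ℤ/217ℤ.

180

First factor: 217 = 7 * 31.
φ(7) = 7 − 1 = 6.
φ(31) = 31 − 1 = 30.
Multiply: 6 · 30 = 180.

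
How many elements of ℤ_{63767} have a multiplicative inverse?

First factor: 63767 = 11**2 · 17 · 31.
φ(11^2) = 11^2 − 11^1 = 121 − 11 = 110.
φ(17) = 17 − 1 = 16.
φ(31) = 31 − 1 = 30.
φ(63767) = 110 × 16 × 30 = 52800.

52800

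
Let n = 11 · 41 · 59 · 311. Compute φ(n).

φ(11) = 11 − 1 = 10.
φ(41) = 41 − 1 = 40.
φ(59) = 59 − 1 = 58.
φ(311) = 311 − 1 = 310.
Since φ is multiplicative, φ(8275399) = 10 · 40 · 58 · 310 = 7192000.

7192000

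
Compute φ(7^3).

φ(343) = 343 · (1 − 1/7)
       = 343 · 6/7 = 294.

294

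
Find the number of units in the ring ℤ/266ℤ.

108

266 = 2 × 7 × 19.
φ(266) = 266 · (1 − 1/2) · (1 − 1/7) · (1 − 1/19)
       = 266 · 108/266 = 108.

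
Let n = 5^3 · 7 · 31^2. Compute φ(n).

φ(840875) = 840875 · (1 − 1/5) · (1 − 1/7) · (1 − 1/31)
       = 840875 · 720/1085 = 558000.

558000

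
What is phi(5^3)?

100

φ(5^3) = 5^3 − 5^2 = 125 − 25 = 100.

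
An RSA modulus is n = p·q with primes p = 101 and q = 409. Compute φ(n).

40800

For distinct primes, φ(pq) = (p−1)(q−1) = 100 × 408 = 40800.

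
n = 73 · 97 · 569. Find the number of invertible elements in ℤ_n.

φ(73) = 73 − 1 = 72.
φ(97) = 97 − 1 = 96.
φ(569) = 569 − 1 = 568.
φ(4029089) = 72 × 96 × 568 = 3926016.

3926016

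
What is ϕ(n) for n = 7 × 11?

60

φ(7) = 7 − 1 = 6.
φ(11) = 11 − 1 = 10.
Since φ is multiplicative, φ(77) = 6 · 10 = 60.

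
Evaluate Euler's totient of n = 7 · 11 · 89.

φ(6853) = 6853 · (1 − 1/7) · (1 − 1/11) · (1 − 1/89)
       = 6853 · 5280/6853 = 5280.

5280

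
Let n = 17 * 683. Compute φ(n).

10912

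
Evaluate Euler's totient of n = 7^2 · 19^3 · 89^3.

φ(7^2) = 7^2 − 7^1 = 49 − 7 = 42.
φ(19^3) = 19^2·(19−1) = 361·18 = 6498.
φ(89^3) = 89^3 − 89^2 = 704969 − 7921 = 697048.
φ(236933736179) = 42 × 6498 × 697048 = 190235551968.

190235551968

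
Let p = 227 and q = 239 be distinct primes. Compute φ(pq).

53788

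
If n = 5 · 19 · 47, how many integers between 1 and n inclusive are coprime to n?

φ(5) = 5 − 1 = 4.
φ(19) = 19 − 1 = 18.
φ(47) = 47 − 1 = 46.
Multiply: 4 · 18 · 46 = 3312.

3312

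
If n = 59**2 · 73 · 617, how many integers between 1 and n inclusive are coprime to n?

151772544

φ(156787721) = 156787721 · (1 − 1/59) · (1 − 1/73) · (1 − 1/617)
       = 156787721 · 2572416/2657419 = 151772544.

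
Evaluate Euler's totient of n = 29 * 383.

10696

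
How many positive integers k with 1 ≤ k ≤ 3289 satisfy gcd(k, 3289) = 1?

Prime factorization: 3289 = 11 * 13 * 23.
φ(3289) = 3289 · (1 − 1/11) · (1 − 1/13) · (1 − 1/23)
       = 3289 · 2640/3289 = 2640.

2640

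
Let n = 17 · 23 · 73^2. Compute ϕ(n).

1850112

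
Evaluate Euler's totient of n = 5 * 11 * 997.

39840

φ(54835) = 54835 · (1 − 1/5) · (1 − 1/11) · (1 − 1/997)
       = 54835 · 39840/54835 = 39840.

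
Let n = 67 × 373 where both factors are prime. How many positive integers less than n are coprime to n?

24552

φ(n) = (p − 1)(q − 1) = (67−1)(373−1) = 66·372 = 24552.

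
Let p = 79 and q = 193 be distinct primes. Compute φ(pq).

14976

φ(15247) = 15247 · (1 − 1/79) · (1 − 1/193)
       = 15247 · 14976/15247 = 14976.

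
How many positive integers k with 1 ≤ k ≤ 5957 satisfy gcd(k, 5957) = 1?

Prime factorization: 5957 = 7 · 23 · 37.
φ(7) = 7 − 1 = 6.
φ(23) = 23 − 1 = 22.
φ(37) = 37 − 1 = 36.
φ(5957) = 6 × 22 × 36 = 4752.

4752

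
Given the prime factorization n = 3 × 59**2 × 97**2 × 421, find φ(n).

26767157760

φ(41366696727) = 41366696727 · (1 − 1/3) · (1 − 1/59) · (1 − 1/97) · (1 − 1/421)
       = 41366696727 · 4677120/7228149 = 26767157760.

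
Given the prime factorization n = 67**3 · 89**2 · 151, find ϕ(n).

348062695200

φ(67^3) = 67^2·(67−1) = 4489·66 = 296274.
φ(89^2) = 89^2 − 89^1 = 7921 − 89 = 7832.
φ(151) = 151 − 1 = 150.
φ(359733902173) = 296274 × 7832 × 150 = 348062695200.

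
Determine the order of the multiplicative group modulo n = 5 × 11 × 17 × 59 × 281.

10393600

φ(5) = 5 − 1 = 4.
φ(11) = 11 − 1 = 10.
φ(17) = 17 − 1 = 16.
φ(59) = 59 − 1 = 58.
φ(281) = 281 − 1 = 280.
Since φ is multiplicative, φ(15501365) = 4 · 10 · 16 · 58 · 280 = 10393600.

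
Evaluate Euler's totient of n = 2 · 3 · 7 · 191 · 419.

953040

φ(2) = 2 − 1 = 1.
φ(3) = 3 − 1 = 2.
φ(7) = 7 − 1 = 6.
φ(191) = 191 − 1 = 190.
φ(419) = 419 − 1 = 418.
φ(3361218) = 1 × 2 × 6 × 190 × 418 = 953040.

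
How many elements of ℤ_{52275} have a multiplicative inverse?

25600

52275 = 3 · 5**2 · 17 · 41.
φ(52275) = 52275 · (1 − 1/3) · (1 − 1/5) · (1 − 1/17) · (1 − 1/41)
       = 52275 · 5120/10455 = 25600.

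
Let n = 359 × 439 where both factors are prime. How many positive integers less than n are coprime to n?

For distinct primes, φ(pq) = (p−1)(q−1) = 358 × 438 = 156804.

156804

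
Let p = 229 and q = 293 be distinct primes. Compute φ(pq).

φ(229) = 229 − 1 = 228.
φ(293) = 293 − 1 = 292.
φ(67097) = 228 × 292 = 66576.

66576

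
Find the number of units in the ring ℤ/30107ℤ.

First factor: 30107 = 7 · 11 · 17 · 23.
φ(7) = 7 − 1 = 6.
φ(11) = 11 − 1 = 10.
φ(17) = 17 − 1 = 16.
φ(23) = 23 − 1 = 22.
φ(30107) = 6 × 10 × 16 × 22 = 21120.

21120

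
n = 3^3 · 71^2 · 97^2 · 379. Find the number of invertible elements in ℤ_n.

314893474560

φ(485359059177) = 485359059177 · (1 − 1/3) · (1 − 1/71) · (1 − 1/97) · (1 − 1/379)
       = 485359059177 · 5080320/7830519 = 314893474560.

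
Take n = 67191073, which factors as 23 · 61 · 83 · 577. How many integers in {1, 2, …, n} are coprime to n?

62346240

φ(23) = 23 − 1 = 22.
φ(61) = 61 − 1 = 60.
φ(83) = 83 − 1 = 82.
φ(577) = 577 − 1 = 576.
Multiply: 22 · 60 · 82 · 576 = 62346240.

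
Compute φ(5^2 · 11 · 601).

120000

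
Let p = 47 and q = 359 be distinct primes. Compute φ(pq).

φ(pq) = (p−1)(q−1) = 46 · 358 = 16468.

16468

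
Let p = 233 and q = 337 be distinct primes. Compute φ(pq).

φ(78521) = 78521 · (1 − 1/233) · (1 − 1/337)
       = 78521 · 77952/78521 = 77952.

77952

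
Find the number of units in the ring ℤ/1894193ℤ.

1481760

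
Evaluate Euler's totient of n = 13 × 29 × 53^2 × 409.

377814528

φ(433128137) = 433128137 · (1 − 1/13) · (1 − 1/29) · (1 − 1/53) · (1 − 1/409)
       = 433128137 · 7128576/8172229 = 377814528.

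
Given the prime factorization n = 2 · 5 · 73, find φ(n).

288

φ(2) = 2 − 1 = 1.
φ(5) = 5 − 1 = 4.
φ(73) = 73 − 1 = 72.
Multiply: 1 · 4 · 72 = 288.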